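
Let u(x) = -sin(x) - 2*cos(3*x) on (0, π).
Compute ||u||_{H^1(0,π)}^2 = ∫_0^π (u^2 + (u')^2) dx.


||u||_{H^1(0,π)}^2 = 21*π

u'(x) = 6*sin(3*x) - cos(x).
Expand u² and (u')² and integrate term by term on (0, π), using: for integers n ≥ 1, ∫_0^π sin²(nx) dx = ∫_0^π cos²(nx) dx = π/2; for n ≠ n', ∫_0^π sin(nx)sin(n'x) dx = ∫_0^π cos(nx)cos(n'x) dx = 0; and by product-to-sum, ∫_0^π sin(nx)cos(n'x) dx = ½∫_0^π [sin((n+n')x) + sin((n−n')x)] dx, which is 0 when n+n' is even and 2n/(n²−n'²) when n+n' is odd (it need not vanish on (0, π)).
  u² squared terms: (-1)²·∫sin(x)² dx = 1·π/2 = π/2;  (-2)²·∫cos(3x)² dx = 4·π/2 = 2*π.
  u² cross terms: 2·(-1)·(-2)·∫sin(x)·cos(3x) dx = 4·(0) = 0.
  So ∫_0^π u² dx = π/2 + 2*π + 0 = 5*π/2.
  (u')² squared terms: (-1)²·∫cos(x)² dx = 1·π/2 = π/2;  (6)²·∫sin(3x)² dx = 36·π/2 = 18*π.
  (u')² cross terms: 2·(-1)·(6)·∫cos(x)·sin(3x) dx = -12·(0) = 0.
  So ∫_0^π (u')² dx = π/2 + 18*π + 0 = 37*π/2.
||u||_{H^1}^2 = (5*π/2) + (37*π/2) = 21*π.


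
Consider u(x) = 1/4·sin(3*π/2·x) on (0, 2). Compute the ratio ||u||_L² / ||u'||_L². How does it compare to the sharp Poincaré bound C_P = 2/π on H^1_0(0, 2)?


||u||_L² / ||u'||_L² = 2/(3*π) < C_P = 2/π.

u(x) = 1/4·sin(3*π/2·x), so u'(x) = 3*π*cos(3*π*x/2)/8.
Writing u(x) = A·sin(kπx/L) with A = 1/4 and k = 3, use ∫_0^L sin²(kπx/L) dx = L/2 and ∫_0^L cos²(kπx/L) dx = L/2.
u² = 1/16·sin²(3*π/2·x) and (u')² = 9*π^2/64·cos²(3*π/2·x), and each of sin², cos² integrates to L/2 = 1 over (0, 2).
∫_0^2 u² dx = 1/16, so ||u||_L² = 1/4.
∫_0^2 (u')² dx = 9*π^2/64, so ||u'||_L² = 3*π/8.
Ratio ||u||_L² / ||u'||_L² = 2/(3*π).
Sharp Poincaré constant on H^1_0(0, 2) is C_P = L/π = 2/π, achieved by sin(π/2·x).
This is the k = 3 harmonic; the ratio L/(kπ) is strictly less than C_P = L/π, consistent with the sharp inequality ||u||_L² ≤ C_P ||u'||_L².


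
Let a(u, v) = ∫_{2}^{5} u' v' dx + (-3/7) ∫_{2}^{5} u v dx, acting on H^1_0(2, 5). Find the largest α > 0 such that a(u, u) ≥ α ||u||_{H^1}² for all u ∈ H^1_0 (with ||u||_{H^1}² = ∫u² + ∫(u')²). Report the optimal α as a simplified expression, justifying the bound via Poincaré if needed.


α = (-27/7 + π^2)/(9 + π^2)

Coercivity of a(·,·) on H^1_0(2, 5) means a(u, u) ≥ α ||u||_{H^1}² for every u ∈ H^1_0.
The interval has length L = 3, and Poincaré/coercivity depend only on L. Here a(u, u) = ∫(u')² + (-3/7)·∫u².
Here c = -3/7 < 0 with |c| < (π/L)² = π^2/9, so coercivity still holds. The condition a(u,u) ≥ α||u||_{H^1}² reads (1−α)∫(u')² ≥ (α−c)∫u². Any admissible α is ≤ 1 (rapidly oscillating u have ∫u²/∫(u')² → 0), and α = 1 would force 0 ≥ (1−c)∫u², impossible since c < 1; so 1−α > 0. By the sharp Poincaré inequality on H^1_0 of an interval of length L, ∫(u')² ≥ (π/L)²∫u² with equality for the first sine mode sin(π(x−x₀)/L) (x₀ the left endpoint), so the inequality holds for all u iff (1−α)(π/L)² ≥ α − c, i.e. α ≤ ((π/L)² + c)/((π/L)² + 1) = (1 + c(L/π)²)/(1 + (L/π)²). (Direct route, valid since c ≤ 0: Poincaré gives c∫u² ≥ c(L/π)²∫(u')², so a(u,u) ≥ (1 + c(L/π)²)∫(u')², while ||u||_{H^1}² ≤ (1 + (L/π)²)∫(u')²; dividing yields the same α.) With (π/L)² = π^2/9 and c = -3/7, the largest admissible constant is α = ((π/L)² + c)/((π/L)² + 1).
Simplifying, α = (-27/7 + π^2)/(9 + π^2).


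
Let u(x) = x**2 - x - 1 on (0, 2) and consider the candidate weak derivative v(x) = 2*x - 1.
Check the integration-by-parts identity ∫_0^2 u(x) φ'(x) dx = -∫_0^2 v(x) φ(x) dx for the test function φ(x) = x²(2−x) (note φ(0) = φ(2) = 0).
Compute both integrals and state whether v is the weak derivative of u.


LHS = -28/15, RHS = -28/15. Yes, v = u' weakly.

u(x) = x**2 - x - 1, classical derivative u'(x) = 2*x - 1.
φ(x) = x²(2−x), so φ'(x) = x*(4 - 3*x).
Note φ(0) = φ(2) = 0, so the boundary term u·φ vanishes.
LHS = ∫_0^2 u(x) φ'(x) dx = ∫_0^2 (-3*x^4 + 7*x^3 - x^2 - 4*x) dx. Term by term:
  ∫_0^2 -3*x^4 dx = -96/5;  ∫_0^2 7*x^3 dx = 28;  ∫_0^2 -x^2 dx = -8/3;
  ∫_0^2 -4*x dx = -8.
Sum: -96/5 + 28 − 8/3 − 8 = -28/15.
So LHS = -28/15.
∫_0^2 v(x) φ(x) dx = ∫_0^2 (-2*x^4 + 5*x^3 - 2*x^2) dx. Term by term:
  ∫_0^2 -2*x^4 dx = -64/5;  ∫_0^2 5*x^3 dx = 20;  ∫_0^2 -2*x^2 dx = -16/3.
Sum: -64/5 + 20 − 16/3 = 28/15.
So RHS = -∫_0^2 v(x) φ(x) dx = -28/15.
LHS = RHS, so the identity holds for this test φ.
Moreover u is smooth here and v(x) = u'(x) = 2*x - 1 pointwise, so the identity holds for every test function. Hence v is the weak derivative of u.


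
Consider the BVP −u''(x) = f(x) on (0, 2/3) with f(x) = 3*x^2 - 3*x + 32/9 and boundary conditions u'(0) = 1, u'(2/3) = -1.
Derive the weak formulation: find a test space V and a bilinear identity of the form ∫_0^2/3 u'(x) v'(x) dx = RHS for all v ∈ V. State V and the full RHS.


V = H^1(0, 2/3) (v unrestricted at boundary; u is determined up to an additive constant); weak form: ∫_0^2/3 u'v' dx = ∫_0^2/3 (3*x^2 - 3*x + 32/9) v dx − v(2/3) − v(0) for all v ∈ V.

Multiply both sides by a test function v and integrate from 0 to 2/3:
  ∫_0^2/3 −u''(x) v(x) dx = ∫_0^2/3 f(x) v(x) dx.
Integrate the LHS by parts once:
  ∫_0^2/3 −u'' v dx = −[u'(x) v(x)]_0^2/3 + ∫_0^2/3 u'(x) v'(x) dx.
Thus ∫_0^2/3 u'(x) v'(x) dx = ∫_0^2/3 f(x) v(x) dx + [u'(x) v(x)]_0^2/3.
Choose V so that boundary terms are either known or forced to vanish.
u has inhomogeneous Neumann u'(0) = 1, u'(2/3) = -1. [u' v]_0^2/3 = (-1)·v(2/3) − (1)·v(0) = − v(2/3) − v(0). Take V = H^1(0, 2/3); boundary term becomes part of RHS.
Weak formulation: find u (satisfying any essential BC) such that ∫_0^2/3 u'(x) v'(x) dx = ∫_0^2/3 f v dx − v(2/3) − v(0) for all v ∈ V (Neumann data are natural BCs: they enter the RHS as boundary terms).
Substituting f(x) = 3*x^2 - 3*x + 32/9, the right-hand side is ∫_0^2/3 (3*x^2 - 3*x + 32/9) v dx − v(2/3) − v(0).
Compatibility check (pure Neumann): taking v ≡ 1 ∈ V gives 0 = ∫_0^2/3 f dx + (-1) − (1), i.e. ∫_0^2/3 f dx must equal u'(0) − u'(2/3) = 2. Indeed ∫_0^2/3 (3*x^2 - 3*x + 32/9) dx = 2, so the data are compatible. The solution is then unique only up to an additive constant (fix it e.g. by requiring ∫_0^2/3 u dx = 0).


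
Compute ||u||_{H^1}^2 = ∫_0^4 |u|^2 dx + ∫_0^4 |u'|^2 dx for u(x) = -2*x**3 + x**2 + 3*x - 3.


||u||_{H^1}^2 = 226232/21

The H^1 norm (squared) on an interval (0, L) is
  ||u||_{H^1}^2 = ∫_0^L u(x)^2 dx + ∫_0^L u'(x)^2 dx.
Compute u'(x) = -6*x**2 + 2*x + 3.
Then u(x)^2 = 4*x**6 - 4*x**5 - 11*x**4 + 18*x**3 + 3*x**2 - 18*x + 9 and u'(x)^2 = 36*x**4 - 24*x**3 - 32*x**2 + 12*x + 9.
Integrate each monomial from 0 to 4 using ∫_0^4 c·x^n dx = c·4^(n+1)/(n+1):
  ∫_0^4 u(x)^2 dx = ∫_0^4 (4*x^6 - 4*x^5 - 11*x^4 + 18*x^3 + 3*x^2 - 18*x + 9) dx. Term by term:
    ∫_0^4 4*x^6 dx = 65536/7;  ∫_0^4 -4*x^5 dx = -8192/3;  ∫_0^4 -11*x^4 dx = -11264/5;
    ∫_0^4 18*x^3 dx = 1152;  ∫_0^4 3*x^2 dx = 64;  ∫_0^4 -18*x dx = -144;
    ∫_0^4 9 dx = 36.
  Sum: 65536/7 − 8192/3 − 11264/5 + 1152 + 64 − 144 + 36 = 576116/105.
  ∫_0^4 u'(x)^2 dx = ∫_0^4 (36*x^4 - 24*x^3 - 32*x^2 + 12*x + 9) dx. Term by term:
    ∫_0^4 36*x^4 dx = 36864/5;  ∫_0^4 -24*x^3 dx = -1536;  ∫_0^4 -32*x^2 dx = -2048/3;
    ∫_0^4 12*x dx = 96;  ∫_0^4 9 dx = 36.
  Sum: 36864/5 − 1536 − 2048/3 + 96 + 36 = 79292/15.
Adding: ||u||_{H^1}^2 = 576116/105 + 79292/15 = 226232/21.


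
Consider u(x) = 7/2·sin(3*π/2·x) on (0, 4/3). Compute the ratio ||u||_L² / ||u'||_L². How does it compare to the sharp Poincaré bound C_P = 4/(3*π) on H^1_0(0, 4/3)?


||u||_L² / ||u'||_L² = 2/(3*π) < C_P = 4/(3*π).

u(x) = 7/2·sin(3*π/2·x), so u'(x) = 21*π*cos(3*π*x/2)/4.
Writing u(x) = A·sin(kπx/L) with A = 7/2 and k = 2, use ∫_0^L sin²(kπx/L) dx = L/2 and ∫_0^L cos²(kπx/L) dx = L/2.
u² = 49/4·sin²(3*π/2·x) and (u')² = 441*π^2/16·cos²(3*π/2·x), and each of sin², cos² integrates to L/2 = 2/3 over (0, 4/3).
∫_0^4/3 u² dx = 49/6, so ||u||_L² = 7*sqrt(6)/6.
∫_0^4/3 (u')² dx = 147*π^2/8, so ||u'||_L² = 7*sqrt(6)*π/4.
Ratio ||u||_L² / ||u'||_L² = 2/(3*π).
Sharp Poincaré constant on H^1_0(0, 4/3) is C_P = L/π = 4/(3*π), achieved by sin(3*π/4·x).
This is the k = 2 harmonic; the ratio L/(kπ) is strictly less than C_P = L/π, consistent with the sharp inequality ||u||_L² ≤ C_P ||u'||_L².


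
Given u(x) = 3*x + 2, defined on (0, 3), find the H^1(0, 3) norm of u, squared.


||u||_{H^1}^2 = 174

The H^1 norm (squared) on an interval (0, L) is
  ||u||_{H^1}^2 = ∫_0^L u(x)^2 dx + ∫_0^L u'(x)^2 dx.
Compute u'(x) = 3.
Then u(x)^2 = 9*x**2 + 12*x + 4 and u'(x)^2 = 9.
Integrate each monomial from 0 to 3 using ∫_0^3 c·x^n dx = c·3^(n+1)/(n+1):
  ∫_0^3 u(x)^2 dx = ∫_0^3 (9*x^2 + 12*x + 4) dx. Term by term:
    ∫_0^3 9*x^2 dx = 81;  ∫_0^3 12*x dx = 54;  ∫_0^3 4 dx = 12.
  Sum: 81 + 54 + 12 = 147.
  ∫_0^3 u'(x)^2 dx = ∫_0^3 (9) dx. Term by term:
    ∫_0^3 9 dx = 27.
Adding: ||u||_{H^1}^2 = 147 + 27 = 174.


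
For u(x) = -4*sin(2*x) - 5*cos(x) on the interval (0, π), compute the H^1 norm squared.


||u||_{H^1(0,π)}^2 = 320/3 + 65*π

u'(x) = 5*sin(x) - 8*cos(2*x).
Expand u² and (u')² and integrate term by term on (0, π), using: for integers n ≥ 1, ∫_0^π sin²(nx) dx = ∫_0^π cos²(nx) dx = π/2; for n ≠ n', ∫_0^π sin(nx)sin(n'x) dx = ∫_0^π cos(nx)cos(n'x) dx = 0; and by product-to-sum, ∫_0^π sin(nx)cos(n'x) dx = ½∫_0^π [sin((n+n')x) + sin((n−n')x)] dx, which is 0 when n+n' is even and 2n/(n²−n'²) when n+n' is odd (it need not vanish on (0, π)).
  u² squared terms: (-5)²·∫cos(x)² dx = 25·π/2 = 25*π/2;  (-4)²·∫sin(2x)² dx = 16·π/2 = 8*π.
  u² cross terms: 2·(-5)·(-4)·∫cos(x)·sin(2x) dx = 40·(4/3) = 160/3.
  So ∫_0^π u² dx = 25*π/2 + 8*π + 160/3 = 160/3 + 41*π/2.
  (u')² squared terms: (-8)²·∫cos(2x)² dx = 64·π/2 = 32*π;  (5)²·∫sin(x)² dx = 25·π/2 = 25*π/2.
  (u')² cross terms: 2·(-8)·(5)·∫cos(2x)·sin(x) dx = -80·(-2/3) = 160/3.
  So ∫_0^π (u')² dx = 32*π + 25*π/2 + 160/3 = 160/3 + 89*π/2.
||u||_{H^1}^2 = (160/3 + 41*π/2) + (160/3 + 89*π/2) = 320/3 + 65*π.


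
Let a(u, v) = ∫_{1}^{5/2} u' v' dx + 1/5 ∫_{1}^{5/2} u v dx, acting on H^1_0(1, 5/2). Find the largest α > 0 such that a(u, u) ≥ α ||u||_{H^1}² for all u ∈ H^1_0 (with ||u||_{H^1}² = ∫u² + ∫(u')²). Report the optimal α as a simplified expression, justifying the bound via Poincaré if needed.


α = (9 + 20*π^2)/(5*(9 + 4*π^2))

Coercivity of a(·,·) on H^1_0(1, 5/2) means a(u, u) ≥ α ||u||_{H^1}² for every u ∈ H^1_0.
The interval has length L = 3/2, and Poincaré/coercivity depend only on L. Here a(u, u) = ∫(u')² + (1/5)·∫u².
Here 0 < c = 1/5 < 1. The condition a(u,u) ≥ α||u||_{H^1}² reads (1−α)∫(u')² ≥ (α−c)∫u². Any admissible α is ≤ 1 (rapidly oscillating u have ∫u²/∫(u')² → 0), and α = 1 would force 0 ≥ (1−c)∫u², impossible since c < 1; so 1−α > 0. By the sharp Poincaré inequality on H^1_0 of an interval of length L, ∫(u')² ≥ (π/L)²∫u² with equality for the first sine mode sin(π(x−x₀)/L) (x₀ the left endpoint), so the inequality holds for all u iff (1−α)(π/L)² ≥ α − c, i.e. α ≤ ((π/L)² + c)/((π/L)² + 1) = (1 + c(L/π)²)/(1 + (L/π)²). With (π/L)² = 4*π^2/9 and c = 1/5, the largest admissible constant is α = ((π/L)² + c)/((π/L)² + 1).
Simplifying, α = (9 + 20*π^2)/(5*(9 + 4*π^2)).


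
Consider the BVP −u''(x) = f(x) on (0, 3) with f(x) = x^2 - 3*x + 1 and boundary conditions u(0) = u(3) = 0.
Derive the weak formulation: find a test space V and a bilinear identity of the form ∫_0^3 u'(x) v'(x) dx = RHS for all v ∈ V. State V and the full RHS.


V = H^1_0(0, 3) (so v(0) = v(3) = 0); weak form: ∫_0^3 u'v' dx = ∫_0^3 (x^2 - 3*x + 1) v dx for all v ∈ V.

Multiply both sides by a test function v and integrate from 0 to 3:
  ∫_0^3 −u''(x) v(x) dx = ∫_0^3 f(x) v(x) dx.
Integrate the LHS by parts once:
  ∫_0^3 −u'' v dx = −[u'(x) v(x)]_0^3 + ∫_0^3 u'(x) v'(x) dx.
Thus ∫_0^3 u'(x) v'(x) dx = ∫_0^3 f(x) v(x) dx + [u'(x) v(x)]_0^3.
Choose V so that boundary terms are either known or forced to vanish.
u is Dirichlet: u(0) = u(3) = 0. Let V = H^1_0(0, 3); then v(0) = v(3) = 0, and [u' v]_0^3 = 0.
Weak formulation: find u (satisfying any essential BC) such that ∫_0^3 u'(x) v'(x) dx = ∫_0^3 f v dx for all v ∈ V.
Substituting f(x) = x^2 - 3*x + 1, the right-hand side is ∫_0^3 (x^2 - 3*x + 1) v dx.


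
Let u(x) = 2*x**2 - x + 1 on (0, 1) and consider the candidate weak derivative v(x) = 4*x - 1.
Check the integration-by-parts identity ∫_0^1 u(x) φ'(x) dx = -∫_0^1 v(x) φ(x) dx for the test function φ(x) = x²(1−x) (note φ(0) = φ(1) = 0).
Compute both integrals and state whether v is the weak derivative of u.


LHS = -7/60, RHS = -7/60. Yes, v = u' weakly.

u(x) = 2*x**2 - x + 1, classical derivative u'(x) = 4*x - 1.
φ(x) = x²(1−x), so φ'(x) = x*(2 - 3*x).
Note φ(0) = φ(1) = 0, so the boundary term u·φ vanishes.
LHS = ∫_0^1 u(x) φ'(x) dx = ∫_0^1 (-6*x^4 + 7*x^3 - 5*x^2 + 2*x) dx. Term by term:
  ∫_0^1 -6*x^4 dx = -6/5;  ∫_0^1 7*x^3 dx = 7/4;  ∫_0^1 -5*x^2 dx = -5/3;
  ∫_0^1 2*x dx = 1.
Sum: -6/5 + 7/4 − 5/3 + 1 = -7/60.
So LHS = -7/60.
∫_0^1 v(x) φ(x) dx = ∫_0^1 (-4*x^4 + 5*x^3 - x^2) dx. Term by term:
  ∫_0^1 -4*x^4 dx = -4/5;  ∫_0^1 5*x^3 dx = 5/4;  ∫_0^1 -x^2 dx = -1/3.
Sum: -4/5 + 5/4 − 1/3 = 7/60.
So RHS = -∫_0^1 v(x) φ(x) dx = -7/60.
LHS = RHS, so the identity holds for this test φ.
Moreover u is smooth here and v(x) = u'(x) = 4*x - 1 pointwise, so the identity holds for every test function. Hence v is the weak derivative of u.


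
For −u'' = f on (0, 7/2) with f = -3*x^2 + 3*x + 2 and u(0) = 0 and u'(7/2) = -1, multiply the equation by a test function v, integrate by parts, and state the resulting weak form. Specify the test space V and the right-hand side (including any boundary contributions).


V = {v ∈ H^1(0, 7/2) : v(0) = 0} (test functions vanish at x = 0 where u is specified); weak form: ∫_0^7/2 u'v' dx = ∫_0^7/2 (-3*x^2 + 3*x + 2) v dx − v(7/2) for all v ∈ V.

Multiply both sides by a test function v and integrate from 0 to 7/2:
  ∫_0^7/2 −u''(x) v(x) dx = ∫_0^7/2 f(x) v(x) dx.
Integrate the LHS by parts once:
  ∫_0^7/2 −u'' v dx = −[u'(x) v(x)]_0^7/2 + ∫_0^7/2 u'(x) v'(x) dx.
Thus ∫_0^7/2 u'(x) v'(x) dx = ∫_0^7/2 f(x) v(x) dx + [u'(x) v(x)]_0^7/2.
Choose V so that boundary terms are either known or forced to vanish.
Mixed BC: u(0) = 0 (Dirichlet) and u'(7/2) = -1 (Neumann). Define V = {v ∈ H^1(0, 7/2) : v(0) = 0}. Then [u' v]_0^7/2 = u'(7/2)·v(7/2) − u'(0)·0 = − v(7/2).
Weak formulation: find u (satisfying any essential BC) such that ∫_0^7/2 u'(x) v'(x) dx = ∫_0^7/2 f v dx − v(7/2) for all v ∈ V (Dirichlet at 0 absorbed into V; Neumann datum at x = 7/2 contributes the boundary term).
Substituting f(x) = -3*x^2 + 3*x + 2, the right-hand side is ∫_0^7/2 (-3*x^2 + 3*x + 2) v dx − v(7/2).


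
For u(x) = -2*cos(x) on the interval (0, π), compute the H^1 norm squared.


||u||_{H^1(0,π)}^2 = 4*π

u'(x) = 2*sin(x).
Expand u² and (u')² and integrate term by term on (0, π), using: for integers n ≥ 1, ∫_0^π sin²(nx) dx = ∫_0^π cos²(nx) dx = π/2; for n ≠ n', ∫_0^π sin(nx)sin(n'x) dx = ∫_0^π cos(nx)cos(n'x) dx = 0; and by product-to-sum, ∫_0^π sin(nx)cos(n'x) dx = ½∫_0^π [sin((n+n')x) + sin((n−n')x)] dx, which is 0 when n+n' is even and 2n/(n²−n'²) when n+n' is odd (it need not vanish on (0, π)).
  u² squared terms: (-2)²·∫cos(x)² dx = 4·π/2 = 2*π.
  So ∫_0^π u² dx = 2*π.
  (u')² squared terms: (2)²·∫sin(x)² dx = 4·π/2 = 2*π.
  So ∫_0^π (u')² dx = 2*π.
||u||_{H^1}^2 = (2*π) + (2*π) = 4*π.


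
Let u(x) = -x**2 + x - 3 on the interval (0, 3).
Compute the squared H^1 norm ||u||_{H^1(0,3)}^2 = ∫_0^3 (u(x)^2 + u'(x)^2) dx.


||u||_{H^1}^2 = 921/10

The H^1 norm (squared) on an interval (0, L) is
  ||u||_{H^1}^2 = ∫_0^L u(x)^2 dx + ∫_0^L u'(x)^2 dx.
Compute u'(x) = 1 - 2*x.
Then u(x)^2 = x**4 - 2*x**3 + 7*x**2 - 6*x + 9 and u'(x)^2 = 4*x**2 - 4*x + 1.
Integrate each monomial from 0 to 3 using ∫_0^3 c·x^n dx = c·3^(n+1)/(n+1):
  ∫_0^3 u(x)^2 dx = ∫_0^3 (x^4 - 2*x^3 + 7*x^2 - 6*x + 9) dx. Term by term:
    ∫_0^3 x^4 dx = 243/5;  ∫_0^3 -2*x^3 dx = -81/2;  ∫_0^3 7*x^2 dx = 63;
    ∫_0^3 -6*x dx = -27;  ∫_0^3 9 dx = 27.
  Sum: 243/5 − 81/2 + 63 − 27 + 27 = 711/10.
  ∫_0^3 u'(x)^2 dx = ∫_0^3 (4*x^2 - 4*x + 1) dx. Term by term:
    ∫_0^3 4*x^2 dx = 36;  ∫_0^3 -4*x dx = -18;  ∫_0^3 1 dx = 3.
  Sum: 36 − 18 + 3 = 21.
Adding: ||u||_{H^1}^2 = 711/10 + 21 = 921/10.


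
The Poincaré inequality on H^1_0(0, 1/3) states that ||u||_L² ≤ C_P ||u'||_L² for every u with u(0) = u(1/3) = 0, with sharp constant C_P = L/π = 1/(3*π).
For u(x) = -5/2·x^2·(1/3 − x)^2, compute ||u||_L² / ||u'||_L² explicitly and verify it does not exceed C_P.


||u||_L² / ||u'||_L² = sqrt(3)/18 < C_P = 1/(3*π).

u(x) = -5/2·x^2·(1/3 − x)^2, so u'(x) = 5*x*(-18*x^2 + 9*x - 1)/9.
u(x) = -5/2·x^2·(1/3 − x)^2 vanishes at x = 0 and x = 1/3, so u ∈ H^1_0(0, 1/3). Differentiate via the product rule and integrate the resulting polynomials term by term.
  ∫_0^1/3 u² dx = ∫_0^1/3 (25*x^8/4 - 25*x^7/3 + 25*x^6/6 - 25*x^5/27 + 25*x^4/324) dx. Term by term:
    ∫_0^1/3 25*x^8/4 dx = 25/708588;  ∫_0^1/3 -25*x^7/3 dx = -25/157464;  ∫_0^1/3 25*x^6/6 dx = 25/91854;
    ∫_0^1/3 -25*x^5/27 dx = -25/118098;  ∫_0^1/3 25*x^4/324 dx = 5/78732.
  Sum: 25/708588 − 25/157464 + 25/91854 − 25/118098 + 5/78732 = 5/9920232.
  ∫_0^1/3 (u')² dx = ∫_0^1/3 (100*x^6 - 100*x^5 + 325*x^4/9 - 50*x^3/9 + 25*x^2/81) dx. Term by term:
    ∫_0^1/3 100*x^6 dx = 100/15309;  ∫_0^1/3 -100*x^5 dx = -50/2187;  ∫_0^1/3 325*x^4/9 dx = 65/2187;
    ∫_0^1/3 -50*x^3/9 dx = -25/1458;  ∫_0^1/3 25*x^2/81 dx = 25/6561.
  Sum: 100/15309 − 50/2187 + 65/2187 − 25/1458 + 25/6561 = 5/91854.
∫_0^1/3 u² dx = 5/9920232, so ||u||_L² = sqrt(210)/20412.
∫_0^1/3 (u')² dx = 5/91854, so ||u'||_L² = sqrt(70)/1134.
Ratio ||u||_L² / ||u'||_L² = sqrt(3)/18.
Sharp Poincaré constant on H^1_0(0, 1/3) is C_P = L/π = 1/(3*π), achieved by sin(3*π·x).
A polynomial bump cannot attain the sharp Poincaré constant (only the first sine eigenfunction does), so the ratio is strictly less than C_P, consistent with ||u||_L² ≤ C_P ||u'||_L².


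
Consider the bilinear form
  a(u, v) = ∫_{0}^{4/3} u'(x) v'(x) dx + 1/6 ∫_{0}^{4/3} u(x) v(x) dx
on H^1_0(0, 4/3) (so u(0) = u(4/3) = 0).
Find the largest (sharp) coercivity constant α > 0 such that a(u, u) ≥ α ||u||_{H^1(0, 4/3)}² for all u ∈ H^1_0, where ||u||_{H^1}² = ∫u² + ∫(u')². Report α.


α = (8 + 27*π^2)/(3*(16 + 9*π^2))

Coercivity of a(·,·) on H^1_0(0, 4/3) means a(u, u) ≥ α ||u||_{H^1}² for every u ∈ H^1_0.
The interval has length L = 4/3, and Poincaré/coercivity depend only on L. Here a(u, u) = ∫(u')² + (1/6)·∫u².
Here 0 < c = 1/6 < 1. The condition a(u,u) ≥ α||u||_{H^1}² reads (1−α)∫(u')² ≥ (α−c)∫u². Any admissible α is ≤ 1 (rapidly oscillating u have ∫u²/∫(u')² → 0), and α = 1 would force 0 ≥ (1−c)∫u², impossible since c < 1; so 1−α > 0. By the sharp Poincaré inequality on H^1_0 of an interval of length L, ∫(u')² ≥ (π/L)²∫u² with equality for the first sine mode sin(π(x−x₀)/L) (x₀ the left endpoint), so the inequality holds for all u iff (1−α)(π/L)² ≥ α − c, i.e. α ≤ ((π/L)² + c)/((π/L)² + 1) = (1 + c(L/π)²)/(1 + (L/π)²). With (π/L)² = 9*π^2/16 and c = 1/6, the largest admissible constant is α = ((π/L)² + c)/((π/L)² + 1).
Simplifying, α = (8 + 27*π^2)/(3*(16 + 9*π^2)).


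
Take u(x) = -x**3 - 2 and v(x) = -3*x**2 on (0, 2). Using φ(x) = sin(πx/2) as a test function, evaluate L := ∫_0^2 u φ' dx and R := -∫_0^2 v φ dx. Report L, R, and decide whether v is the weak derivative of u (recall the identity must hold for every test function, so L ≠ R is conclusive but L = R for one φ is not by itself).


LHS = -96/π^3 + 24/π, RHS = -96/π^3 + 24/π. Yes, v = u' weakly.

u(x) = -x**3 - 2, classical derivative u'(x) = -3*x**2.
φ(x) = sin(πx/2), so φ'(x) = π*cos(π*x/2)/2.
Note φ(0) = φ(2) = 0, so the boundary term u·φ vanishes.
LHS = ∫_0^2 u(x) φ'(x) dx = ∫_0^2 (-π*x^3*cos(π*x/2)/2 - π*cos(π*x/2)) dx. Term by term:
  ∫_0^2 -π*cos(π*x/2) dx = 0;  ∫_0^2 -π*x^3*cos(π*x/2)/2 dx = -96/π^3 + 24/π.
Sum: 0 + -96/π^3 + 24/π = -96/π^3 + 24/π.
So LHS = -96/π^3 + 24/π.
∫_0^2 v(x) φ(x) dx = ∫_0^2 (-3*x^2*sin(π*x/2)) dx. Term by term:
  ∫_0^2 -3*x^2*sin(π*x/2) dx = -24/π + 96/π^3.
So RHS = -∫_0^2 v(x) φ(x) dx = -96/π^3 + 24/π.
LHS = RHS, so the identity holds for this test φ.
Moreover u is smooth here and v(x) = u'(x) = -3*x**2 pointwise, so the identity holds for every test function. Hence v is the weak derivative of u.


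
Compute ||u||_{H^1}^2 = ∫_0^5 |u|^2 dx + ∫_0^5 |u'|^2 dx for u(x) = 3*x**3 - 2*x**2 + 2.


||u||_{H^1}^2 = 2379295/21

The H^1 norm (squared) on an interval (0, L) is
  ||u||_{H^1}^2 = ∫_0^L u(x)^2 dx + ∫_0^L u'(x)^2 dx.
Compute u'(x) = 9*x**2 - 4*x.
Then u(x)^2 = 9*x**6 - 12*x**5 + 4*x**4 + 12*x**3 - 8*x**2 + 4 and u'(x)^2 = 81*x**4 - 72*x**3 + 16*x**2.
Integrate each monomial from 0 to 5 using ∫_0^5 c·x^n dx = c·5^(n+1)/(n+1):
  ∫_0^5 u(x)^2 dx = ∫_0^5 (9*x^6 - 12*x^5 + 4*x^4 + 12*x^3 - 8*x^2 + 4) dx. Term by term:
    ∫_0^5 9*x^6 dx = 703125/7;  ∫_0^5 -12*x^5 dx = -31250;  ∫_0^5 4*x^4 dx = 2500;
    ∫_0^5 12*x^3 dx = 1875;  ∫_0^5 -8*x^2 dx = -1000/3;  ∫_0^5 4 dx = 20.
  Sum: 703125/7 − 31250 + 2500 + 1875 − 1000/3 + 20 = 1538420/21.
  ∫_0^5 u'(x)^2 dx = ∫_0^5 (81*x^4 - 72*x^3 + 16*x^2) dx. Term by term:
    ∫_0^5 81*x^4 dx = 50625;  ∫_0^5 -72*x^3 dx = -11250;  ∫_0^5 16*x^2 dx = 2000/3.
  Sum: 50625 − 11250 + 2000/3 = 120125/3.
Adding: ||u||_{H^1}^2 = 1538420/21 + 120125/3 = 2379295/21.


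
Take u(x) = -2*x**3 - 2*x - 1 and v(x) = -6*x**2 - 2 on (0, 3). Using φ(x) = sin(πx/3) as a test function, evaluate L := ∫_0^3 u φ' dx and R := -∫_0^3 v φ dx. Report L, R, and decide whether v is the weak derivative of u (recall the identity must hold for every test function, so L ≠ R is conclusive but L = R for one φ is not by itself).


LHS = -648/π^3 + 174/π, RHS = -648/π^3 + 174/π. Yes, v = u' weakly.

u(x) = -2*x**3 - 2*x - 1, classical derivative u'(x) = -6*x**2 - 2.
φ(x) = sin(πx/3), so φ'(x) = π*cos(π*x/3)/3.
Note φ(0) = φ(3) = 0, so the boundary term u·φ vanishes.
LHS = ∫_0^3 u(x) φ'(x) dx = ∫_0^3 (-2*π*x^3*cos(π*x/3)/3 - 2*π*x*cos(π*x/3)/3 - π*cos(π*x/3)/3) dx. Term by term:
  ∫_0^3 -π*cos(π*x/3)/3 dx = 0;  ∫_0^3 -2*π*x*cos(π*x/3)/3 dx = 12/π;  ∫_0^3 -2*π*x^3*cos(π*x/3)/3 dx = -648/π^3 + 162/π.
Sum: 0 + 12/π + -648/π^3 + 162/π = -648/π^3 + 174/π.
So LHS = -648/π^3 + 174/π.
∫_0^3 v(x) φ(x) dx = ∫_0^3 (-6*x^2*sin(π*x/3) - 2*sin(π*x/3)) dx. Term by term:
  ∫_0^3 -2*sin(π*x/3) dx = -12/π;  ∫_0^3 -6*x^2*sin(π*x/3) dx = -162/π + 648/π^3.
Sum: -12/π + -162/π + 648/π^3 = -174/π + 648/π^3.
So RHS = -∫_0^3 v(x) φ(x) dx = -648/π^3 + 174/π.
LHS = RHS, so the identity holds for this test φ.
Moreover u is smooth here and v(x) = u'(x) = -6*x**2 - 2 pointwise, so the identity holds for every test function. Hence v is the weak derivative of u.


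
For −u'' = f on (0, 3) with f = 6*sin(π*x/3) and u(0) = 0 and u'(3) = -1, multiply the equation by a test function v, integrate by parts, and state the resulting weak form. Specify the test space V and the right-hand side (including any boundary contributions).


V = {v ∈ H^1(0, 3) : v(0) = 0} (test functions vanish at x = 0 where u is specified); weak form: ∫_0^3 u'v' dx = ∫_0^3 (6*sin(π*x/3)) v dx − v(3) for all v ∈ V.

Multiply both sides by a test function v and integrate from 0 to 3:
  ∫_0^3 −u''(x) v(x) dx = ∫_0^3 f(x) v(x) dx.
Integrate the LHS by parts once:
  ∫_0^3 −u'' v dx = −[u'(x) v(x)]_0^3 + ∫_0^3 u'(x) v'(x) dx.
Thus ∫_0^3 u'(x) v'(x) dx = ∫_0^3 f(x) v(x) dx + [u'(x) v(x)]_0^3.
Choose V so that boundary terms are either known or forced to vanish.
Mixed BC: u(0) = 0 (Dirichlet) and u'(3) = -1 (Neumann). Define V = {v ∈ H^1(0, 3) : v(0) = 0}. Then [u' v]_0^3 = u'(3)·v(3) − u'(0)·0 = − v(3).
Weak formulation: find u (satisfying any essential BC) such that ∫_0^3 u'(x) v'(x) dx = ∫_0^3 f v dx − v(3) for all v ∈ V (Dirichlet at 0 absorbed into V; Neumann datum at x = 3 contributes the boundary term).
Substituting f(x) = 6*sin(π*x/3), the right-hand side is ∫_0^3 (6*sin(π*x/3)) v dx − v(3).


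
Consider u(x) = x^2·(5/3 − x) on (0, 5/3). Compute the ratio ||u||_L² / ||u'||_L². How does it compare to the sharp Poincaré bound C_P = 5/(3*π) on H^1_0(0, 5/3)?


||u||_L² / ||u'||_L² = 5*sqrt(14)/42 < C_P = 5/(3*π).

u(x) = x^2·(5/3 − x), so u'(x) = x*(10 - 9*x)/3.
u(x) = x^2·(5/3 − x) vanishes at x = 0 and x = 5/3, so u ∈ H^1_0(0, 5/3). Differentiate via the product rule and integrate the resulting polynomials term by term.
  ∫_0^5/3 u² dx = ∫_0^5/3 (x^6 - 10*x^5/3 + 25*x^4/9) dx. Term by term:
    ∫_0^5/3 x^6 dx = 78125/15309;  ∫_0^5/3 -10*x^5/3 dx = -78125/6561;  ∫_0^5/3 25*x^4/9 dx = 15625/2187.
  Sum: 78125/15309 − 78125/6561 + 15625/2187 = 15625/45927.
  ∫_0^5/3 (u')² dx = ∫_0^5/3 (9*x^4 - 20*x^3 + 100*x^2/9) dx. Term by term:
    ∫_0^5/3 9*x^4 dx = 625/27;  ∫_0^5/3 -20*x^3 dx = -3125/81;  ∫_0^5/3 100*x^2/9 dx = 12500/729.
  Sum: 625/27 − 3125/81 + 12500/729 = 1250/729.
∫_0^5/3 u² dx = 15625/45927, so ||u||_L² = 125*sqrt(7)/567.
∫_0^5/3 (u')² dx = 1250/729, so ||u'||_L² = 25*sqrt(2)/27.
Ratio ||u||_L² / ||u'||_L² = 5*sqrt(14)/42.
Sharp Poincaré constant on H^1_0(0, 5/3) is C_P = L/π = 5/(3*π), achieved by sin(3*π/5·x).
A polynomial bump cannot attain the sharp Poincaré constant (only the first sine eigenfunction does), so the ratio is strictly less than C_P, consistent with ||u||_L² ≤ C_P ||u'||_L².


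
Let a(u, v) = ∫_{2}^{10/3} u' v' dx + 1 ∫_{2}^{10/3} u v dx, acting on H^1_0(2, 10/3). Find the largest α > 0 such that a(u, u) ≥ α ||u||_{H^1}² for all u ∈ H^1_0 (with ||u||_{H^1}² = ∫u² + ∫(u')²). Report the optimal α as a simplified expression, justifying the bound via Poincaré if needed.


α = 1

Coercivity of a(·,·) on H^1_0(2, 10/3) means a(u, u) ≥ α ||u||_{H^1}² for every u ∈ H^1_0.
The interval has length L = 4/3, and Poincaré/coercivity depend only on L. Here a(u, u) = ∫(u')² + (1)·∫u².
Here c = 1 ≥ 1, so a(u,u) = ∫(u')² + c∫u² ≥ ∫(u')² + ∫u² = ||u||_{H^1}², i.e. α = 1 works. No larger α is possible: a(u,u) ≥ α||u||_{H^1}² means (1−α)∫(u')² ≥ (α−c)∫u², and for the modes u_n = sin(nπ(x−x₀)/L) (x₀ the left endpoint) one has ∫u_n²/∫(u_n')² = (L/(nπ))² → 0, so a(u_n,u_n)/||u_n||_{H^1}² → 1. Hence the optimal constant is α = 1.
Therefore α = 1.


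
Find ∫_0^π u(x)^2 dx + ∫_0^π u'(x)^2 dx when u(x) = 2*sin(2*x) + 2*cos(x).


||u||_{H^1(0,π)}^2 = 64/3 + 14*π

u'(x) = -2*sin(x) + 4*cos(2*x).
Expand u² and (u')² and integrate term by term on (0, π), using: for integers n ≥ 1, ∫_0^π sin²(nx) dx = ∫_0^π cos²(nx) dx = π/2; for n ≠ n', ∫_0^π sin(nx)sin(n'x) dx = ∫_0^π cos(nx)cos(n'x) dx = 0; and by product-to-sum, ∫_0^π sin(nx)cos(n'x) dx = ½∫_0^π [sin((n+n')x) + sin((n−n')x)] dx, which is 0 when n+n' is even and 2n/(n²−n'²) when n+n' is odd (it need not vanish on (0, π)).
  u² squared terms: (2)²·∫cos(x)² dx = 4·π/2 = 2*π;  (2)²·∫sin(2x)² dx = 4·π/2 = 2*π.
  u² cross terms: 2·(2)·(2)·∫cos(x)·sin(2x) dx = 8·(4/3) = 32/3.
  So ∫_0^π u² dx = 2*π + 2*π + 32/3 = 32/3 + 4*π.
  (u')² squared terms: (-2)²·∫sin(x)² dx = 4·π/2 = 2*π;  (4)²·∫cos(2x)² dx = 16·π/2 = 8*π.
  (u')² cross terms: 2·(-2)·(4)·∫sin(x)·cos(2x) dx = -16·(-2/3) = 32/3.
  So ∫_0^π (u')² dx = 2*π + 8*π + 32/3 = 32/3 + 10*π.
||u||_{H^1}^2 = (32/3 + 4*π) + (32/3 + 10*π) = 64/3 + 14*π.


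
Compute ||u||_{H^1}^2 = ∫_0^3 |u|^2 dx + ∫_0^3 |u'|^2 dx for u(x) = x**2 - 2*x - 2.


||u||_{H^1}^2 = 138/5

The H^1 norm (squared) on an interval (0, L) is
  ||u||_{H^1}^2 = ∫_0^L u(x)^2 dx + ∫_0^L u'(x)^2 dx.
Compute u'(x) = 2*x - 2.
Then u(x)^2 = x**4 - 4*x**3 + 8*x + 4 and u'(x)^2 = 4*x**2 - 8*x + 4.
Integrate each monomial from 0 to 3 using ∫_0^3 c·x^n dx = c·3^(n+1)/(n+1):
  ∫_0^3 u(x)^2 dx = ∫_0^3 (x^4 - 4*x^3 + 8*x + 4) dx. Term by term:
    ∫_0^3 x^4 dx = 243/5;  ∫_0^3 -4*x^3 dx = -81;  ∫_0^3 8*x dx = 36;
    ∫_0^3 4 dx = 12.
  Sum: 243/5 − 81 + 36 + 12 = 78/5.
  ∫_0^3 u'(x)^2 dx = ∫_0^3 (4*x^2 - 8*x + 4) dx. Term by term:
    ∫_0^3 4*x^2 dx = 36;  ∫_0^3 -8*x dx = -36;  ∫_0^3 4 dx = 12.
  Sum: 36 − 36 + 12 = 12.
Adding: ||u||_{H^1}^2 = 78/5 + 12 = 138/5.


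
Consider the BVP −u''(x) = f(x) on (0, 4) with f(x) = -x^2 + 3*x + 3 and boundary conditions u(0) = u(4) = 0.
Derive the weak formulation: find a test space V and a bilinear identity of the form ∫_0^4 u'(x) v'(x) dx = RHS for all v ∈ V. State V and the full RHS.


V = H^1_0(0, 4) (so v(0) = v(4) = 0); weak form: ∫_0^4 u'v' dx = ∫_0^4 (-x^2 + 3*x + 3) v dx for all v ∈ V.

Multiply both sides by a test function v and integrate from 0 to 4:
  ∫_0^4 −u''(x) v(x) dx = ∫_0^4 f(x) v(x) dx.
Integrate the LHS by parts once:
  ∫_0^4 −u'' v dx = −[u'(x) v(x)]_0^4 + ∫_0^4 u'(x) v'(x) dx.
Thus ∫_0^4 u'(x) v'(x) dx = ∫_0^4 f(x) v(x) dx + [u'(x) v(x)]_0^4.
Choose V so that boundary terms are either known or forced to vanish.
u is Dirichlet: u(0) = u(4) = 0. Let V = H^1_0(0, 4); then v(0) = v(4) = 0, and [u' v]_0^4 = 0.
Weak formulation: find u (satisfying any essential BC) such that ∫_0^4 u'(x) v'(x) dx = ∫_0^4 f v dx for all v ∈ V.
Substituting f(x) = -x^2 + 3*x + 3, the right-hand side is ∫_0^4 (-x^2 + 3*x + 3) v dx.


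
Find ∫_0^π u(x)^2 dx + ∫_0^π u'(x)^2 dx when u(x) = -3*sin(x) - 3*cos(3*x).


||u||_{H^1(0,π)}^2 = 54*π

u'(x) = 9*sin(3*x) - 3*cos(x).
Expand u² and (u')² and integrate term by term on (0, π), using: for integers n ≥ 1, ∫_0^π sin²(nx) dx = ∫_0^π cos²(nx) dx = π/2; for n ≠ n', ∫_0^π sin(nx)sin(n'x) dx = ∫_0^π cos(nx)cos(n'x) dx = 0; and by product-to-sum, ∫_0^π sin(nx)cos(n'x) dx = ½∫_0^π [sin((n+n')x) + sin((n−n')x)] dx, which is 0 when n+n' is even and 2n/(n²−n'²) when n+n' is odd (it need not vanish on (0, π)).
  u² squared terms: (-3)²·∫cos(3x)² dx = 9·π/2 = 9*π/2;  (-3)²·∫sin(x)² dx = 9·π/2 = 9*π/2.
  u² cross terms: 2·(-3)·(-3)·∫cos(3x)·sin(x) dx = 18·(0) = 0.
  So ∫_0^π u² dx = 9*π/2 + 9*π/2 + 0 = 9*π.
  (u')² squared terms: (-3)²·∫cos(x)² dx = 9·π/2 = 9*π/2;  (9)²·∫sin(3x)² dx = 81·π/2 = 81*π/2.
  (u')² cross terms: 2·(-3)·(9)·∫cos(x)·sin(3x) dx = -54·(0) = 0.
  So ∫_0^π (u')² dx = 9*π/2 + 81*π/2 + 0 = 45*π.
||u||_{H^1}^2 = (9*π) + (45*π) = 54*π.


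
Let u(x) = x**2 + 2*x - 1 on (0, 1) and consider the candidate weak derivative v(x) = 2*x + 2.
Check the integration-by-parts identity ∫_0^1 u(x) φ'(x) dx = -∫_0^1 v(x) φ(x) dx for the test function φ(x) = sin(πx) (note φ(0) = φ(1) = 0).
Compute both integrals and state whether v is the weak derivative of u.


LHS = -6/π, RHS = -6/π. Yes, v = u' weakly.

u(x) = x**2 + 2*x - 1, classical derivative u'(x) = 2*x + 2.
φ(x) = sin(πx), so φ'(x) = π*cos(π*x).
Note φ(0) = φ(1) = 0, so the boundary term u·φ vanishes.
LHS = ∫_0^1 u(x) φ'(x) dx = ∫_0^1 (π*x^2*cos(π*x) + 2*π*x*cos(π*x) - π*cos(π*x)) dx. Term by term:
  ∫_0^1 -π*cos(π*x) dx = 0;  ∫_0^1 π*x^2*cos(π*x) dx = -2/π;  ∫_0^1 2*π*x*cos(π*x) dx = -4/π.
Sum: 0 − 2/π − 4/π = -6/π.
So LHS = -6/π.
∫_0^1 v(x) φ(x) dx = ∫_0^1 (2*x*sin(π*x) + 2*sin(π*x)) dx. Term by term:
  ∫_0^1 2*sin(π*x) dx = 4/π;  ∫_0^1 2*x*sin(π*x) dx = 2/π.
Sum: 4/π + 2/π = 6/π.
So RHS = -∫_0^1 v(x) φ(x) dx = -6/π.
LHS = RHS, so the identity holds for this test φ.
Moreover u is smooth here and v(x) = u'(x) = 2*x + 2 pointwise, so the identity holds for every test function. Hence v is the weak derivative of u.


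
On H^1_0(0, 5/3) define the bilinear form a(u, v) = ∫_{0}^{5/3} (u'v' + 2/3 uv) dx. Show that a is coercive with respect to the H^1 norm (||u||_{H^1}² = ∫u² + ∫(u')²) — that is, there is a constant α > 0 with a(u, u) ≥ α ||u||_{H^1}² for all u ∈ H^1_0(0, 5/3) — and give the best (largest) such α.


α = (50 + 27*π^2)/(3*(25 + 9*π^2))

Coercivity of a(·,·) on H^1_0(0, 5/3) means a(u, u) ≥ α ||u||_{H^1}² for every u ∈ H^1_0.
The interval has length L = 5/3, and Poincaré/coercivity depend only on L. Here a(u, u) = ∫(u')² + (2/3)·∫u².
Here 0 < c = 2/3 < 1. The condition a(u,u) ≥ α||u||_{H^1}² reads (1−α)∫(u')² ≥ (α−c)∫u². Any admissible α is ≤ 1 (rapidly oscillating u have ∫u²/∫(u')² → 0), and α = 1 would force 0 ≥ (1−c)∫u², impossible since c < 1; so 1−α > 0. By the sharp Poincaré inequality on H^1_0 of an interval of length L, ∫(u')² ≥ (π/L)²∫u² with equality for the first sine mode sin(π(x−x₀)/L) (x₀ the left endpoint), so the inequality holds for all u iff (1−α)(π/L)² ≥ α − c, i.e. α ≤ ((π/L)² + c)/((π/L)² + 1) = (1 + c(L/π)²)/(1 + (L/π)²). With (π/L)² = 9*π^2/25 and c = 2/3, the largest admissible constant is α = ((π/L)² + c)/((π/L)² + 1).
Simplifying, α = (50 + 27*π^2)/(3*(25 + 9*π^2)).


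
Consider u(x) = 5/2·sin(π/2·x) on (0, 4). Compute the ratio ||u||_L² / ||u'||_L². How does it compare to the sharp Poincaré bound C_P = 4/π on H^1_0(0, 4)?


||u||_L² / ||u'||_L² = 2/π < C_P = 4/π.

u(x) = 5/2·sin(π/2·x), so u'(x) = 5*π*cos(π*x/2)/4.
Writing u(x) = A·sin(kπx/L) with A = 5/2 and k = 2, use ∫_0^L sin²(kπx/L) dx = L/2 and ∫_0^L cos²(kπx/L) dx = L/2.
u² = 25/4·sin²(π/2·x) and (u')² = 25*π^2/16·cos²(π/2·x), and each of sin², cos² integrates to L/2 = 2 over (0, 4).
∫_0^4 u² dx = 25/2, so ||u||_L² = 5*sqrt(2)/2.
∫_0^4 (u')² dx = 25*π^2/8, so ||u'||_L² = 5*sqrt(2)*π/4.
Ratio ||u||_L² / ||u'||_L² = 2/π.
Sharp Poincaré constant on H^1_0(0, 4) is C_P = L/π = 4/π, achieved by sin(π/4·x).
This is the k = 2 harmonic; the ratio L/(kπ) is strictly less than C_P = L/π, consistent with the sharp inequality ||u||_L² ≤ C_P ||u'||_L².


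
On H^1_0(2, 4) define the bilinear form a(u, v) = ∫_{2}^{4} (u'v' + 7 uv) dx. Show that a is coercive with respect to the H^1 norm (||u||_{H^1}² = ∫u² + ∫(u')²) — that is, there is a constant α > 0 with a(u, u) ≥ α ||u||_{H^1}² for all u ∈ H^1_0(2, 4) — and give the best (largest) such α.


α = 1

Coercivity of a(·,·) on H^1_0(2, 4) means a(u, u) ≥ α ||u||_{H^1}² for every u ∈ H^1_0.
The interval has length L = 2, and Poincaré/coercivity depend only on L. Here a(u, u) = ∫(u')² + (7)·∫u².
Here c = 7 ≥ 1, so a(u,u) = ∫(u')² + c∫u² ≥ ∫(u')² + ∫u² = ||u||_{H^1}², i.e. α = 1 works. No larger α is possible: a(u,u) ≥ α||u||_{H^1}² means (1−α)∫(u')² ≥ (α−c)∫u², and for the modes u_n = sin(nπ(x−x₀)/L) (x₀ the left endpoint) one has ∫u_n²/∫(u_n')² = (L/(nπ))² → 0, so a(u_n,u_n)/||u_n||_{H^1}² → 1. Hence the optimal constant is α = 1.
Therefore α = 1.


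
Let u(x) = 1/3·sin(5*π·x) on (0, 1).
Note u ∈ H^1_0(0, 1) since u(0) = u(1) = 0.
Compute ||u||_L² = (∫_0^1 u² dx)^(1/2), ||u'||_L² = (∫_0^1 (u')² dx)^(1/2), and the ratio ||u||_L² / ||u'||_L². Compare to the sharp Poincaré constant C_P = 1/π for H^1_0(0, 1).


||u||_L² / ||u'||_L² = 1/(5*π) < C_P = 1/π.

u(x) = 1/3·sin(5*π·x), so u'(x) = 5*π*cos(5*π*x)/3.
Writing u(x) = A·sin(kπx/L) with A = 1/3 and k = 5, use ∫_0^L sin²(kπx/L) dx = L/2 and ∫_0^L cos²(kπx/L) dx = L/2.
u² = 1/9·sin²(5*π·x) and (u')² = 25*π^2/9·cos²(5*π·x), and each of sin², cos² integrates to L/2 = 1/2 over (0, 1).
∫_0^1 u² dx = 1/18, so ||u||_L² = sqrt(2)/6.
∫_0^1 (u')² dx = 25*π^2/18, so ||u'||_L² = 5*sqrt(2)*π/6.
Ratio ||u||_L² / ||u'||_L² = 1/(5*π).
Sharp Poincaré constant on H^1_0(0, 1) is C_P = L/π = 1/π, achieved by sin(π·x).
This is the k = 5 harmonic; the ratio L/(kπ) is strictly less than C_P = L/π, consistent with the sharp inequality ||u||_L² ≤ C_P ||u'||_L².


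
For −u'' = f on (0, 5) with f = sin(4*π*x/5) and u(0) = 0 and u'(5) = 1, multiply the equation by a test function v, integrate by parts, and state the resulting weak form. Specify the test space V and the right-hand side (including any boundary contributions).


V = {v ∈ H^1(0, 5) : v(0) = 0} (test functions vanish at x = 0 where u is specified); weak form: ∫_0^5 u'v' dx = ∫_0^5 (sin(4*π*x/5)) v dx + v(5) for all v ∈ V.

Multiply both sides by a test function v and integrate from 0 to 5:
  ∫_0^5 −u''(x) v(x) dx = ∫_0^5 f(x) v(x) dx.
Integrate the LHS by parts once:
  ∫_0^5 −u'' v dx = −[u'(x) v(x)]_0^5 + ∫_0^5 u'(x) v'(x) dx.
Thus ∫_0^5 u'(x) v'(x) dx = ∫_0^5 f(x) v(x) dx + [u'(x) v(x)]_0^5.
Choose V so that boundary terms are either known or forced to vanish.
Mixed BC: u(0) = 0 (Dirichlet) and u'(5) = 1 (Neumann). Define V = {v ∈ H^1(0, 5) : v(0) = 0}. Then [u' v]_0^5 = u'(5)·v(5) − u'(0)·0 = v(5).
Weak formulation: find u (satisfying any essential BC) such that ∫_0^5 u'(x) v'(x) dx = ∫_0^5 f v dx + v(5) for all v ∈ V (Dirichlet at 0 absorbed into V; Neumann datum at x = 5 contributes the boundary term).
Substituting f(x) = sin(4*π*x/5), the right-hand side is ∫_0^5 (sin(4*π*x/5)) v dx + v(5).


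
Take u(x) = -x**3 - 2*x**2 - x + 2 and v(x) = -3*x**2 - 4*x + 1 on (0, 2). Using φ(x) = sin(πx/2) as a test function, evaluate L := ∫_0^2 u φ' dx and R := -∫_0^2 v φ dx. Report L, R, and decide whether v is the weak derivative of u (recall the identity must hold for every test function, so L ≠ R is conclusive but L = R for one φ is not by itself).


LHS = -96/π^3 + 44/π, RHS = -96/π^3 + 36/π. No, v is not the weak derivative of u.

u(x) = -x**3 - 2*x**2 - x + 2, classical derivative u'(x) = -3*x**2 - 4*x - 1.
φ(x) = sin(πx/2), so φ'(x) = π*cos(π*x/2)/2.
Note φ(0) = φ(2) = 0, so the boundary term u·φ vanishes.
LHS = ∫_0^2 u(x) φ'(x) dx = ∫_0^2 (-π*x^3*cos(π*x/2)/2 - π*x^2*cos(π*x/2) - π*x*cos(π*x/2)/2 + π*cos(π*x/2)) dx. Term by term:
  ∫_0^2 π*cos(π*x/2) dx = 0;  ∫_0^2 -π*x^2*cos(π*x/2) dx = 16/π;  ∫_0^2 -π*x*cos(π*x/2)/2 dx = 4/π;
  ∫_0^2 -π*x^3*cos(π*x/2)/2 dx = -96/π^3 + 24/π.
Sum: 0 + 16/π + 4/π + -96/π^3 + 24/π = -96/π^3 + 44/π.
So LHS = -96/π^3 + 44/π.
∫_0^2 v(x) φ(x) dx = ∫_0^2 (-3*x^2*sin(π*x/2) - 4*x*sin(π*x/2) + sin(π*x/2)) dx. Term by term:
  ∫_0^2 -4*x*sin(π*x/2) dx = -16/π;  ∫_0^2 -3*x^2*sin(π*x/2) dx = -24/π + 96/π^3;  ∫_0^2 sin(π*x/2) dx = 4/π.
Sum: -16/π + -24/π + 96/π^3 + 4/π = -36/π + 96/π^3.
So RHS = -∫_0^2 v(x) φ(x) dx = -96/π^3 + 36/π.
LHS − RHS = 8/π ≠ 0, so the identity fails.
(For a valid weak derivative the identity must hold for EVERY test function, in particular this one. The failure shows v is NOT the weak derivative of u.)
Correct weak derivative would be u'(x) = -3*x**2 - 4*x - 1.


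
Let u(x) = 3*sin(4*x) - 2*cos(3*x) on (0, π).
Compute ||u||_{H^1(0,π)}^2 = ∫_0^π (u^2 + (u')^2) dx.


||u||_{H^1(0,π)}^2 = -960/7 + 193*π/2

u'(x) = 6*sin(3*x) + 12*cos(4*x).
Expand u² and (u')² and integrate term by term on (0, π), using: for integers n ≥ 1, ∫_0^π sin²(nx) dx = ∫_0^π cos²(nx) dx = π/2; for n ≠ n', ∫_0^π sin(nx)sin(n'x) dx = ∫_0^π cos(nx)cos(n'x) dx = 0; and by product-to-sum, ∫_0^π sin(nx)cos(n'x) dx = ½∫_0^π [sin((n+n')x) + sin((n−n')x)] dx, which is 0 when n+n' is even and 2n/(n²−n'²) when n+n' is odd (it need not vanish on (0, π)).
  u² squared terms: (-2)²·∫cos(3x)² dx = 4·π/2 = 2*π;  (3)²·∫sin(4x)² dx = 9·π/2 = 9*π/2.
  u² cross terms: 2·(-2)·(3)·∫cos(3x)·sin(4x) dx = -12·(8/7) = -96/7.
  So ∫_0^π u² dx = 2*π + 9*π/2 − 96/7 = -96/7 + 13*π/2.
  (u')² squared terms: (6)²·∫sin(3x)² dx = 36·π/2 = 18*π;  (12)²·∫cos(4x)² dx = 144·π/2 = 72*π.
  (u')² cross terms: 2·(6)·(12)·∫sin(3x)·cos(4x) dx = 144·(-6/7) = -864/7.
  So ∫_0^π (u')² dx = 18*π + 72*π − 864/7 = -864/7 + 90*π.
||u||_{H^1}^2 = (-96/7 + 13*π/2) + (-864/7 + 90*π) = -960/7 + 193*π/2.
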